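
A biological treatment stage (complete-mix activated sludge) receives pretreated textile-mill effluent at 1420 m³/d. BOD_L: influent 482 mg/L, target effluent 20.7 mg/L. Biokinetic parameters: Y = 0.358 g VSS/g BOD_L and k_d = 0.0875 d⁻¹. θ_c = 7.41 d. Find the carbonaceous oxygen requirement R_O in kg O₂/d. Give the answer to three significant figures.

R_O ≈ 453 kg O₂/d

Correct the yield for decay: Y_obs = Y/(1 + k_d θ_c) = 0.358 / (1 + 0.0875 × 7.41) = 0.358 / 1.648 = 0.2172.
Mass of BOD_L removed per day: Q(S₀ − S) = 1420 × 461.3 g/m³ = 655.0 kg/d.
P_X = Y_obs·Q·(S₀ − S) = 0.2172 × 655.0 = 142.3 kg VSS/d.
R_O = Q·ΔS − 1.42 P_X = 655.0 − 202.0 = 453.0 kg O₂/d.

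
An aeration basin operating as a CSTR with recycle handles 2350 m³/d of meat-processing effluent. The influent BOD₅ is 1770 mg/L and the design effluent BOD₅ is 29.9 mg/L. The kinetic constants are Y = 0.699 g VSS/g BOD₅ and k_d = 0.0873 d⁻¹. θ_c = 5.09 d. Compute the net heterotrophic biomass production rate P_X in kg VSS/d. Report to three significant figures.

Y_obs = Y / (1 + k_d θ_c) = 0.699 / (1 + 0.0873 × 5.09) = 0.699 / 1.444 = 0.4840.
Q·(S₀ − S) = 2350 × (1770 − 29.9) × 10⁻³ = 4089 kg/d removed.
Biomass produced: P_X = Y_obs·Q·ΔS = 0.4840 × 4089 ≈ 1979 kg VSS/d.

P_X ≈ 1980 kg VSS/d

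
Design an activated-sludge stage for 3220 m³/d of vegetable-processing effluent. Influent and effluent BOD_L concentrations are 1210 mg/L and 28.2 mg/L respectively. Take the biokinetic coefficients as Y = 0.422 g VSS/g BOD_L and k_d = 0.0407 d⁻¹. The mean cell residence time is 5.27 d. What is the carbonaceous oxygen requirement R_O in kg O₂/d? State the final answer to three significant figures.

R_O ≈ 1930 kg O₂/d

The observed yield is Y_obs = Y/(1 + k_d·θ_c) = 0.422 / (1 + 0.0407 × 5.27) = 0.422 / 1.214 = 0.3475 g VSS per g BOD_L removed.
ΔS = 1210 − 28.2 = 1182 mg/L, so the substrate removal rate is 3220 × 1182/1000 = 3805 kg BOD_L/d.
P_X = Y_obs·Q·(S₀ − S) = 0.3475 × 3805 = 1322 kg VSS/d.
R_O = Q·(S₀ − S) − 1.42·P_X = 3805 − 1.42 × 1322 = 1928 kg O₂/d.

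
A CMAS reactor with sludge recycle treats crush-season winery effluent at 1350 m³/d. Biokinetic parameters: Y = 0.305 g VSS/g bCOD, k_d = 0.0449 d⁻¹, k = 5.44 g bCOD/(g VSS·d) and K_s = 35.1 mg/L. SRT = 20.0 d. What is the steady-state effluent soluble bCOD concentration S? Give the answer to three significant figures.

Effluent substrate depends only on kinetics and SRT: S = K_s(1 + k_d θ_c) / [θ_c(Yk − k_d) − 1] = 35.1 × (1 + 0.0449 × 20.0) / [20.0 × (0.305 × 5.44 − 0.0449) − 1] = 66.62 / 31.29 = 2.129 mg/L.

S ≈ 2.13 mg/L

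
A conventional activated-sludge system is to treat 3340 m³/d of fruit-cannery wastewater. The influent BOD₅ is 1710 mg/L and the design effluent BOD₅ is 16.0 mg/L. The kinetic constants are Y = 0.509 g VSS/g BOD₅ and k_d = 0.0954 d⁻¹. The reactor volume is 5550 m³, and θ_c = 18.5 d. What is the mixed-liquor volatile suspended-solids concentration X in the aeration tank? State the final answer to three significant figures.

Solving the biomass balance for X: X = Y Q (S₀−S) θ_c / [V (1+k_d θ_c)] = 0.509 × 3340 × (1710 − 16.0) × 18.5 / [5550 × (1 + 0.0954 × 18.5)] = 3472 mg/L.

X ≈ 3470 mg/L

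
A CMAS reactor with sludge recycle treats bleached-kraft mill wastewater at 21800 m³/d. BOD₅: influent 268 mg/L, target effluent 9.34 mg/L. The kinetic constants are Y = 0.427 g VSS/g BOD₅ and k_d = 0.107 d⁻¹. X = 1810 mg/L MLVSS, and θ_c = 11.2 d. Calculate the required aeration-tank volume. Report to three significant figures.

Rearranging the biomass balance for a CMAS with decay, V = Y·Q·ΔS·θ_c / [X·(1+k_d θ_c)] = 0.427 × 21800 × (268 − 9.34) × 11.2 / [1810 × (1 + 0.107 × 11.2)] = 2.7×10^7 / 3979 = 6777 m³.

V ≈ 6780 m³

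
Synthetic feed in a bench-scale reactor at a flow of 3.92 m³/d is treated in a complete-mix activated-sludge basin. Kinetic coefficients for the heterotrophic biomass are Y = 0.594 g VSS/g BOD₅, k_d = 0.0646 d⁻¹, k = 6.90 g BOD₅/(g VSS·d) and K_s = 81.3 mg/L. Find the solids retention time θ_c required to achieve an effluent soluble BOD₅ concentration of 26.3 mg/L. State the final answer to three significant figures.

θ_c ≈ 1.07 d

From 1/θ_c = Y·k·S/(K_s + S) − k_d: Y·k·S/(K_s+S) = 0.594 × 6.90 × 26.3 / (81.3 + 26.3) = 1.002 d⁻¹.
Then 1/θ_c = μ − k_d = 1.002 − 0.0646 = 0.9372 d⁻¹, giving θ_c = 1.067 d.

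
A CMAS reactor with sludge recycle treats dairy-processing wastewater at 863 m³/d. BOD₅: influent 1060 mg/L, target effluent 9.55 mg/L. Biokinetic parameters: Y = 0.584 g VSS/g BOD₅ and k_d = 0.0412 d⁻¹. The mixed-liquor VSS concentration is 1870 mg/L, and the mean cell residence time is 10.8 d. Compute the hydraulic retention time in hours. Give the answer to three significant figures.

τ ≈ 58.8 h

Rearranging the biomass balance for a CMAS with decay, V = Y·Q·ΔS·θ_c / [X·(1+k_d θ_c)] = 0.584 × 863 × (1060 − 9.55) × 10.8 / [1870 × (1 + 0.0412 × 10.8)] = 5.72×10^6 / 2702 = 2116 m³.
HRT = V/Q = 2116 m³ / 863 m³·d⁻¹ = 2.452 d × 24 = 58.85 h.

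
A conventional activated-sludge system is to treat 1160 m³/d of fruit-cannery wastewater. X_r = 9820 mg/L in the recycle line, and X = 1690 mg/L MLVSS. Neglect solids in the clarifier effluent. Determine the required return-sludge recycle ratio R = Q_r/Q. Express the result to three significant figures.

R = Q_r/Q = X/(X_r − X) = 1690 / (9820 − 1690) = 0.2079.

R ≈ 0.208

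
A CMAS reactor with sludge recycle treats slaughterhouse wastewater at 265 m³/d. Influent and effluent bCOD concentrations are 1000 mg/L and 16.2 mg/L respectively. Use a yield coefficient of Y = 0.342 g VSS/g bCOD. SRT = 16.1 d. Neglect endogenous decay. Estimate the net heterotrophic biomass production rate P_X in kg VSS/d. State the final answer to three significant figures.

With endogenous decay neglected, the observed yield equals the true yield: Y_obs = Y = 0.342 g VSS/g bCOD.
Mass of bCOD removed per day: Q(S₀ − S) = 265 × 983.8 g/m³ = 260.7 kg/d.
Biomass produced: P_X = Y_obs·Q·ΔS = 0.3420 × 260.7 ≈ 89.16 kg VSS/d.

P_X ≈ 89.2 kg VSS/d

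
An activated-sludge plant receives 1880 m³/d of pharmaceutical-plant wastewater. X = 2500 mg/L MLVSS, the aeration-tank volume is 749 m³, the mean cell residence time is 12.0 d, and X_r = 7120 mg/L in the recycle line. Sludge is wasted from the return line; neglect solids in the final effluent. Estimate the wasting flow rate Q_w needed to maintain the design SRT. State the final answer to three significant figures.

Q_w = (V·X)/(θ_c X_r) = 749.0 × 2500 / (12.0 × 7120) = 21.92 m³/d.

Q_w ≈ 21.9 m³/d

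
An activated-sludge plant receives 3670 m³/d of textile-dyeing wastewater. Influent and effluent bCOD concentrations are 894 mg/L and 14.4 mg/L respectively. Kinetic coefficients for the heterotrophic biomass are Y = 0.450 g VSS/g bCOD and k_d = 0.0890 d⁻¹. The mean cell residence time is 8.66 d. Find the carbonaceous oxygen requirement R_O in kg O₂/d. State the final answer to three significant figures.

Correct the yield for decay: Y_obs = Y/(1 + k_d θ_c) = 0.450 / (1 + 0.0890 × 8.66) = 0.450 / 1.771 = 0.2541.
Q·(S₀ − S) = 3670 × (894 − 14.4) × 10⁻³ = 3228 kg/d removed.
Biomass synthesised: P_X = Y_obs × 3228 = 820.4 kg VSS/d.
R_O = Q·(S₀ − S) − 1.42·P_X = 3228 − 1.42 × 820.4 = 2063 kg O₂/d.

R_O ≈ 2060 kg O₂/d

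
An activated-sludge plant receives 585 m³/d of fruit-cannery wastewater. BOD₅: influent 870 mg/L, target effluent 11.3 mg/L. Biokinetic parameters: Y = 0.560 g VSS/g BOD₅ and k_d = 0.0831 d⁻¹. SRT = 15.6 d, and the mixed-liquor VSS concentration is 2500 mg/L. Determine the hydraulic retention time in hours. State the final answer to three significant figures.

τ ≈ 31.4 h

From the SRT design equation V = Y Q (S₀−S) θ_c / [X (1 + k_d θ_c)] = 0.560 × 585 × (870 − 11.3) × 15.6 / [2500 × (1 + 0.0831 × 15.6)] = 4.39×10^6 / 5741 = 764.4 m³.
HRT = V/Q = 764.4 m³ / 585 m³·d⁻¹ = 1.307 d × 24 = 31.36 h.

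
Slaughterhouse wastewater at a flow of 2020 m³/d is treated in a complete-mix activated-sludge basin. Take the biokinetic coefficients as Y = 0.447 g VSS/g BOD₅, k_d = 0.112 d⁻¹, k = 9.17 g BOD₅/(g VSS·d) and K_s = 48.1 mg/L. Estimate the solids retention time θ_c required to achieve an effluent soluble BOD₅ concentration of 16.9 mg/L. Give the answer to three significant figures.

Specific growth rate at S = 16.9 mg/L: μ = YkS/(K_s+S) = 0.447·9.17·16.9/(48.1+16.9) = 1.066 d⁻¹.
1/θ_c = 1.066 − 0.112 = 0.9537 d⁻¹, so θ_c = 1.049 d.

θ_c ≈ 1.05 d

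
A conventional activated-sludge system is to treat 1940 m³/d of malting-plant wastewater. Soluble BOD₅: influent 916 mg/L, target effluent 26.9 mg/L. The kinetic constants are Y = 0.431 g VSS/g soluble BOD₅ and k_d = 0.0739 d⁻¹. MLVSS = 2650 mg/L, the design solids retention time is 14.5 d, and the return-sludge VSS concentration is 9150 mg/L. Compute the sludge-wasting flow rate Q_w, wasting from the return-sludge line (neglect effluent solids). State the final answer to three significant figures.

From the SRT design equation V = Y Q (S₀−S) θ_c / [X (1 + k_d θ_c)] = 0.431 × 1940 × (916 − 26.9) × 14.5 / [2650 × (1 + 0.0739 × 14.5)] = 1.08×10^7 / 5490 = 1964 m³.
Wasting from the return line (neglecting effluent solids): Q_w = V·X / (θ_c·X_r) = 1964 × 2650 / (14.5 × 9150) = 39.22 m³/d.

Q_w ≈ 39.2 m³/d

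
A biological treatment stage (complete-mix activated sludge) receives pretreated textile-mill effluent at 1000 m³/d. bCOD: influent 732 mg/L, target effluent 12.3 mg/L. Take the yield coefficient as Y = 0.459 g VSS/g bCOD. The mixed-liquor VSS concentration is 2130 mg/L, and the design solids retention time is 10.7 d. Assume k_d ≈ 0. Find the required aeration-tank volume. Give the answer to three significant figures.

Biomass mass balance (decay neglected): V·X = Y·Q·(S₀ − S)·θ_c, so V = 0.459 × 1000 × (732 − 12.3) × 10.7 / 2130 = 1659 m³.

V ≈ 1660 m³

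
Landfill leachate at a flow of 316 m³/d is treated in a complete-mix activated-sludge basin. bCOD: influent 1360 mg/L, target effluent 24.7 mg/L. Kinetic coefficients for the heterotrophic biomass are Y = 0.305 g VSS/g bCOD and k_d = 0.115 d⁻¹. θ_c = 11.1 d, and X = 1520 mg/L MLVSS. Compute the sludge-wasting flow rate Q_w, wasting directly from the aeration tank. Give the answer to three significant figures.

Steady-state biomass mass balance: V·X·(1 + k_d·θ_c) = Y·Q·(S₀ − S)·θ_c, so V = 0.305 × 316 × (1360 − 24.7) × 11.1 / [1520 × (1 + 0.115 × 11.1)] = 1.43×10^6 / 3460 = 412.8 m³.
For wasting at MLVSS concentration, Q_w = V/θ_c = 412.8/11.1 = 37.19 m³/d.

Q_w ≈ 37.2 m³/d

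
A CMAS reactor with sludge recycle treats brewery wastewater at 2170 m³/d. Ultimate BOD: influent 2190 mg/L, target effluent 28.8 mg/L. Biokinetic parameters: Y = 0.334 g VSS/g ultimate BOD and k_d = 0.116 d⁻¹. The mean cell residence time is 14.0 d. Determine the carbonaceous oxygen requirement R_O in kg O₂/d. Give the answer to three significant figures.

R_O ≈ 3840 kg O₂/d

Y_obs = Y / (1 + k_d θ_c) = 0.334 / (1 + 0.116 × 14.0) = 0.334 / 2.624 = 0.1273.
Mass of ultimate BOD removed per day: Q(S₀ − S) = 2170 × 2161 g/m³ = 4690 kg/d.
P_X = Y_obs·Q·(S₀ − S) = 0.1273 × 4690 = 596.9 kg VSS/d.
R_O = Q·ΔS − 1.42 P_X = 4690 − 847.7 = 3842 kg O₂/d.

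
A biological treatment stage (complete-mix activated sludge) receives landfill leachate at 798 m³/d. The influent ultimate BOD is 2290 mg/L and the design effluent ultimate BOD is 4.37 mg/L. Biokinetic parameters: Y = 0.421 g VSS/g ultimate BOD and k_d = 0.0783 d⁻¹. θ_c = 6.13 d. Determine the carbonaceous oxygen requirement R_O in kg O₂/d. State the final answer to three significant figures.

R_O ≈ 1090 kg O₂/d

Observed yield with endogenous decay: Y_obs = Y / (1 + k_d·θ_c) = 0.421 / (1 + 0.0783 × 6.13) = 0.421 / 1.480 = 0.2845 g VSS/g ultimate BOD.
ΔS = 2290 − 4.37 = 2286 mg/L, so the substrate removal rate is 798 × 2286/1000 = 1824 kg ultimate BOD/d.
Biomass synthesised: P_X = Y_obs × 1824 = 518.8 kg VSS/d.
R_O = Q·(S₀ − S) − 1.42·P_X = 1824 − 1.42 × 518.8 = 1087 kg O₂/d.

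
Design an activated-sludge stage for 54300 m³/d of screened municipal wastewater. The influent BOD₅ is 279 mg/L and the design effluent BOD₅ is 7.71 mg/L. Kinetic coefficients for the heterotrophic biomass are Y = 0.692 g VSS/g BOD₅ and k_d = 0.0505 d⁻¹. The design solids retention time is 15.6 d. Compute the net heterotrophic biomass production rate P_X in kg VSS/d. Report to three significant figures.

Observed yield with endogenous decay: Y_obs = Y / (1 + k_d·θ_c) = 0.692 / (1 + 0.0505 × 15.6) = 0.692 / 1.788 = 0.3871 g VSS/g BOD₅.
ΔS = 279 − 7.71 = 271.3 mg/L, so the substrate removal rate is 54300 × 271.3/1000 = 14731 kg BOD₅/d.
Net biomass production P_X = Y_obs × Q·(S₀ − S) = 0.3871 × 14731 = 5702 kg VSS/d.

P_X ≈ 5700 kg VSS/d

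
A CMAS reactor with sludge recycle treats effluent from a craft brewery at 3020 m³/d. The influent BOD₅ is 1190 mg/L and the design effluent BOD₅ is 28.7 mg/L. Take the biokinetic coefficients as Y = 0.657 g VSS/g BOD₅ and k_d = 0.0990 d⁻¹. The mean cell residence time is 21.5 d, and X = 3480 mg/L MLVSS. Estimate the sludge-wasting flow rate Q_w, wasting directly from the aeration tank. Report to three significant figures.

Q_w ≈ 212 m³/d

Steady-state biomass mass balance: V·X·(1 + k_d·θ_c) = Y·Q·(S₀ − S)·θ_c, so V = 0.657 × 3020 × (1190 − 28.7) × 21.5 / [3480 × (1 + 0.0990 × 21.5)] = 4.95×10^7 / 10887 = 4550 m³.
With mixed-liquor wasting, θ_c = V/Q_w, so Q_w = V/θ_c = 4550/21.5 = 211.6 m³/d.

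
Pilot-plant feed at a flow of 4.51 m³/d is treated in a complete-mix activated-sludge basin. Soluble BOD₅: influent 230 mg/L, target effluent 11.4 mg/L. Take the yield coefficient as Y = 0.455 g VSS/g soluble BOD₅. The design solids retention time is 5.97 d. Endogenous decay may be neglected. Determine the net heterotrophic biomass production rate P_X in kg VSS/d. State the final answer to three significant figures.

Since k_d ≈ 0, Y_obs = Y = 0.455 g VSS/g soluble BOD₅.
Substrate removed = Q·(S₀ − S) = 4.51 m³/d × (230 − 11.4) g/m³ = 9.86×10^2 g/d = 0.9859 kg/d.
Net biomass production P_X = Y_obs × Q·(S₀ − S) = 0.4550 × 0.9859 = 0.4486 kg VSS/d.

P_X ≈ 0.449 kg VSS/d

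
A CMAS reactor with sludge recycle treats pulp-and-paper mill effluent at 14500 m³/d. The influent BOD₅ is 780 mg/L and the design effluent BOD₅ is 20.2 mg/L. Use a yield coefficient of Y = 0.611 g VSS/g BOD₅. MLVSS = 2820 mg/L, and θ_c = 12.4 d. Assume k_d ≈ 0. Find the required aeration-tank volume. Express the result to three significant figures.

V ≈ 29600 m³

Biomass mass balance (decay neglected): V·X = Y·Q·(S₀ − S)·θ_c, so V = 0.611 × 14500 × (780 − 20.2) × 12.4 / 2820 = 29599 m³.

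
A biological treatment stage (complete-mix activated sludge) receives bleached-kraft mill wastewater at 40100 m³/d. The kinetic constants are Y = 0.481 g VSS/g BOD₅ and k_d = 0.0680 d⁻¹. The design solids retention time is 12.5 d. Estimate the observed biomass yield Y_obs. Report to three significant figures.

Observed yield with endogenous decay: Y_obs = Y / (1 + k_d·θ_c) = 0.481 / (1 + 0.0680 × 12.5) = 0.481 / 1.850 = 0.2600 g VSS/g BOD₅.

Y_obs ≈ 0.260 g VSS/g BOD₅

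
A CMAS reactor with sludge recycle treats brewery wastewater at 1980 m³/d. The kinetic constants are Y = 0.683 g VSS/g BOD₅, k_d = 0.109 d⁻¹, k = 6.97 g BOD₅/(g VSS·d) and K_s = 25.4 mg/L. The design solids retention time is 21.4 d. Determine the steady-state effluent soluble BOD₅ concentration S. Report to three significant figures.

For a completely mixed reactor with recycle the Lawrence–McCarty relation gives S = K_s·(1 + k_d·θ_c) / [θ_c·(Y·k − k_d) − 1] = 25.4 × (1 + 0.109 × 21.4) / [21.4 × (0.683 × 6.97 − 0.109) − 1] = 84.65 / 98.54 = 0.8590 mg/L.

S ≈ 0.859 mg/L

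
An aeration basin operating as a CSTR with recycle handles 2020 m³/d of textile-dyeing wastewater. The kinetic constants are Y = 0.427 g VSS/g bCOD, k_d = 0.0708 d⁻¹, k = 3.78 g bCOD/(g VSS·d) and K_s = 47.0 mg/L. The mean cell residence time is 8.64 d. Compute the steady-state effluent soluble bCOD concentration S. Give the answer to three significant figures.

For a completely mixed reactor with recycle the Lawrence–McCarty relation gives S = K_s·(1 + k_d·θ_c) / [θ_c·(Y·k − k_d) − 1] = 47.0 × (1 + 0.0708 × 8.64) / [8.64 × (0.427 × 3.78 − 0.0708) − 1] = 75.75 / 12.33 = 6.142 mg/L.

S ≈ 6.14 mg/L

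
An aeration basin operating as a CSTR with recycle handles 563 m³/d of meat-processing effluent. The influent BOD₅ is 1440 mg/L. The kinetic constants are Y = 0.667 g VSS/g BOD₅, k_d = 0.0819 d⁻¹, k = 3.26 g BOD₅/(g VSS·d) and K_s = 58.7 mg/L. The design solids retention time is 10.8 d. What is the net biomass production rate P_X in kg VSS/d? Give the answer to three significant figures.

For a completely mixed reactor with recycle the Lawrence–McCarty relation gives S = K_s·(1 + k_d·θ_c) / [θ_c·(Y·k − k_d) − 1] = 58.7 × (1 + 0.0819 × 10.8) / [10.8 × (0.667 × 3.26 − 0.0819) − 1] = 110.6 / 21.60 = 5.122 mg/L.
Y_obs = Y / (1 + k_d θ_c) = 0.667 / (1 + 0.0819 × 10.8) = 0.667 / 1.885 = 0.3539.
Q·(S₀ − S) = 563 × (1440 − 5.12) × 10⁻³ = 807.8 kg/d removed.
So the net sludge growth is P_X = 0.3539 × 807.8 = 285.9 kg VSS/d.

P_X ≈ 286 kg VSS/d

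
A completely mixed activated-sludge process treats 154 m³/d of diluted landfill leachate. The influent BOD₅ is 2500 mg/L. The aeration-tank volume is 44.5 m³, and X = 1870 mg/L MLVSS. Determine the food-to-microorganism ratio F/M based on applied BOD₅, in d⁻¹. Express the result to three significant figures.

Food-to-microorganism ratio F/M = Q S₀ / (V X) = 154 × 2500 / (44.50 × 1870) = 4.627 d⁻¹.

F/M ≈ 4.63 d⁻¹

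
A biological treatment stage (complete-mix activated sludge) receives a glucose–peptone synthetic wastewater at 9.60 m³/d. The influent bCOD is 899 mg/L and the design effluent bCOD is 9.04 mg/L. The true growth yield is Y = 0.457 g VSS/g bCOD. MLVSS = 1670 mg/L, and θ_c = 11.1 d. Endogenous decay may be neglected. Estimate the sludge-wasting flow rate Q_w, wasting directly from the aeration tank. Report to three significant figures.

Q_w ≈ 2.34 m³/d

V·X = Y·Q·ΔS·θ_c gives V = 0.457 × 9.60 × (899 − 9.04) × 11.1 / 1670 = 25.95 m³.
With mixed-liquor wasting, θ_c = V/Q_w, so Q_w = V/θ_c = 25.95/11.1 = 2.338 m³/d.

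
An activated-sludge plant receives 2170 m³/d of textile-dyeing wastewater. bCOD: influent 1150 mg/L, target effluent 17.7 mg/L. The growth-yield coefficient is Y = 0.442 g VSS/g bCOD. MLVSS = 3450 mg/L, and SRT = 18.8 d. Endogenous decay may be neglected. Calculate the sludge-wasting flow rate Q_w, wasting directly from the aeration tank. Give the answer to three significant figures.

Q_w ≈ 315 m³/d

Biomass mass balance (decay neglected): V·X = Y·Q·(S₀ − S)·θ_c, so V = 0.442 × 2170 × (1150 − 17.7) × 18.8 / 3450 = 5918 m³.
With mixed-liquor wasting, θ_c = V/Q_w, so Q_w = V/θ_c = 5918/18.8 = 314.8 m³/d.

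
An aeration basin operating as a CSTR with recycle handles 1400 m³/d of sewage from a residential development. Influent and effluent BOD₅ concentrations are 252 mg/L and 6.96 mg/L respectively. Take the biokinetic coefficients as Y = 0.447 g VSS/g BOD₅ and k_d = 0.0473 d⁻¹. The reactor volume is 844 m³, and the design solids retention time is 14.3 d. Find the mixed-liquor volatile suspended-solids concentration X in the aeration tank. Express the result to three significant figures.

X ≈ 1550 mg/L

X = Y·Q·ΔS·θ_c / [V·(1 + k_d θ_c)] = 0.447 × 1400 × (252 − 6.96) × 14.3 / [844 × (1 + 0.0473 × 14.3)] = 1550 mg/L.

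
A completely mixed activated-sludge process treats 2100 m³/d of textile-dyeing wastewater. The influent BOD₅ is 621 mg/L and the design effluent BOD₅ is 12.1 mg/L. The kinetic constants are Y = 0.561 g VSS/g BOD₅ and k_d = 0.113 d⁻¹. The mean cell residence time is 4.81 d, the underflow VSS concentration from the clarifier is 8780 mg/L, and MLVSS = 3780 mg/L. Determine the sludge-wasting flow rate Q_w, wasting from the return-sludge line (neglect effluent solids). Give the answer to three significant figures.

From the SRT design equation V = Y Q (S₀−S) θ_c / [X (1 + k_d θ_c)] = 0.561 × 2100 × (621 − 12.1) × 4.81 / [3780 × (1 + 0.113 × 4.81)] = 3.45×10^6 / 5835 = 591.4 m³.
θ_c = V·X/(Q_w·X_r) when wasting from the recycle, so Q_w = V·X/(θ_c·X_r) = 591.4 × 3780 / (4.81 × 8780) = 52.93 m³/d.

Q_w ≈ 52.9 m³/d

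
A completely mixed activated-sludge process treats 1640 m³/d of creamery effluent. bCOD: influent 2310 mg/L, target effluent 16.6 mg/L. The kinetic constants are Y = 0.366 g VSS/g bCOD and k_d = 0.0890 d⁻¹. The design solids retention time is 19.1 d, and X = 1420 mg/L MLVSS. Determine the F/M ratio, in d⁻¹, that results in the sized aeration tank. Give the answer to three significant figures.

Rearranging the biomass balance for a CMAS with decay, V = Y·Q·ΔS·θ_c / [X·(1+k_d θ_c)] = 0.366 × 1640 × (2310 − 16.6) × 19.1 / [1420 × (1 + 0.0890 × 19.1)] = 2.63×10^7 / 3834 = 6858 m³.
Food-to-microorganism ratio F/M = Q S₀ / (V X) = 1640 × 2310 / (6858 × 1420) = 0.3890 d⁻¹.

F/M ≈ 0.389 d⁻¹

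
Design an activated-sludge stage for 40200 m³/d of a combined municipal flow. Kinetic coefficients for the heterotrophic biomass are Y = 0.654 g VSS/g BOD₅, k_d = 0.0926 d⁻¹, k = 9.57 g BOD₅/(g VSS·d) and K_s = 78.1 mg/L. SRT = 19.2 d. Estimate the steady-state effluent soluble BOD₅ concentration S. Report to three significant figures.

S ≈ 1.85 mg/L

Effluent substrate depends only on kinetics and SRT: S = K_s(1 + k_d θ_c) / [θ_c(Yk − k_d) − 1] = 78.1 × (1 + 0.0926 × 19.2) / [19.2 × (0.654 × 9.57 − 0.0926) − 1] = 217.0 / 117.4 = 1.848 mg/L.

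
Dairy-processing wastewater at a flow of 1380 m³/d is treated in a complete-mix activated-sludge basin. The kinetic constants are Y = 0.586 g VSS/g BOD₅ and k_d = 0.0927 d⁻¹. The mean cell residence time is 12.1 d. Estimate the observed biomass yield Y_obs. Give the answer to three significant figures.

Correct the yield for decay: Y_obs = Y/(1 + k_d θ_c) = 0.586 / (1 + 0.0927 × 12.1) = 0.586 / 2.122 = 0.2762.

Y_obs ≈ 0.276 g VSS/g BOD₅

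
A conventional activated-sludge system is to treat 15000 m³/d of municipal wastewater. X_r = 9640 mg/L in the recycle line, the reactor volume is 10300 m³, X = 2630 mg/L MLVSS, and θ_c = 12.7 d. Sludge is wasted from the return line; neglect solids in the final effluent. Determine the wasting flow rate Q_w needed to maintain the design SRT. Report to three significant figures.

Wasting from the return line (neglecting effluent solids): Q_w = V·X / (θ_c·X_r) = 10300 × 2630 / (12.7 × 9640) = 221.3 m³/d.

Q_w ≈ 221 m³/d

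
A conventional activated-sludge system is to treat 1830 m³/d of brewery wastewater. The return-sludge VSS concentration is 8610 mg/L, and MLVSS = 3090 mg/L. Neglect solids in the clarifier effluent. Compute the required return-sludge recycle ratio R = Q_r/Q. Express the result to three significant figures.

Solids balance on the clarifier gives (1+R)X = R·X_r, so R = X/(X_r − X) = 3090 / (8610 − 3090) = 0.5598.

R ≈ 0.560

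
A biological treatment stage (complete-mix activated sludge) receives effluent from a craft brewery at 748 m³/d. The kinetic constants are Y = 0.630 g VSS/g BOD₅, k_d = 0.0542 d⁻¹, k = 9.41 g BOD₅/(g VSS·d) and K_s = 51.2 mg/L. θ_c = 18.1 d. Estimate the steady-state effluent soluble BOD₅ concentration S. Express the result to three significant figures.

From the Monod/SRT balance for a CMAS, S = K_s·(1+k_d θ_c)/[θ_c·(Y k − k_d) − 1] = 51.2 × (1 + 0.0542 × 18.1) / [18.1 × (0.630 × 9.41 − 0.0542) − 1] = 101.4 / 105.3 = 0.9630 mg/L.

S ≈ 0.963 mg/L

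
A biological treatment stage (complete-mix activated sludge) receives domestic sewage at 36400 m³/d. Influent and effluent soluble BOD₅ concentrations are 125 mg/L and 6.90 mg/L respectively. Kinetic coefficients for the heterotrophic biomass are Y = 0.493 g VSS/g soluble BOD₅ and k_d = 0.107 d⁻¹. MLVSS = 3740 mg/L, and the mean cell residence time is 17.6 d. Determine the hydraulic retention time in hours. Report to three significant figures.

Rearranging the biomass balance for a CMAS with decay, V = Y·Q·ΔS·θ_c / [X·(1+k_d θ_c)] = 0.493 × 36400 × (125 − 6.90) × 17.6 / [3740 × (1 + 0.107 × 17.6)] = 3.73×10^7 / 10783 = 3459 m³.
HRT = V/Q = 3459 m³ / 36400 m³·d⁻¹ = 0.09503 d × 24 = 2.281 h.

τ ≈ 2.28 h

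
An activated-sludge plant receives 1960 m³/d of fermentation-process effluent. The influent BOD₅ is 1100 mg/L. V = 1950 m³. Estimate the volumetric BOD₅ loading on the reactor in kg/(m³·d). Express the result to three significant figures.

Applied BOD₅ load per unit volume = Q·S₀/V = (1960 × 1100/1000)/1950 = 1.106 kg BOD₅·m⁻³·d⁻¹.

L_v ≈ 1.11 kg BOD₅/(m³·d)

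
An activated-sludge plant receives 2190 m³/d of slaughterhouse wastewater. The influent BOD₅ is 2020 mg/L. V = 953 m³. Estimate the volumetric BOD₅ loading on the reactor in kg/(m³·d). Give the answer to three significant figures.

Volumetric loading L_v = Q·S₀ / V = 2190 × 2020 g/m³ / 953.0 m³ = 4642 g/(m³·d) = 4.642 kg BOD₅/(m³·d).

L_v ≈ 4.64 kg BOD₅/(m³·d)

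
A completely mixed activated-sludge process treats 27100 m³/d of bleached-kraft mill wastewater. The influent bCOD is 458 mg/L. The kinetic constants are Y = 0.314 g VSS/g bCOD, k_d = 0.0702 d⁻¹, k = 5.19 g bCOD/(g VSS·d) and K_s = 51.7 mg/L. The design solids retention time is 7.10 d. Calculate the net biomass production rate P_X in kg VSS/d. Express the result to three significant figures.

P_X ≈ 2560 kg VSS/d

From the Monod/SRT balance for a CMAS, S = K_s·(1+k_d θ_c)/[θ_c·(Y k − k_d) − 1] = 51.7 × (1 + 0.0702 × 7.10) / [7.10 × (0.314 × 5.19 − 0.0702) − 1] = 77.47 / 10.07 = 7.691 mg/L.
Y_obs = Y / (1 + k_d θ_c) = 0.314 / (1 + 0.0702 × 7.10) = 0.314 / 1.498 = 0.2096.
ΔS = 458 − 7.69 = 450.3 mg/L, so the substrate removal rate is 27100 × 450.3/1000 = 12203 kg bCOD/d.
So the net sludge growth is P_X = 0.2096 × 12203 = 2557 kg VSS/d.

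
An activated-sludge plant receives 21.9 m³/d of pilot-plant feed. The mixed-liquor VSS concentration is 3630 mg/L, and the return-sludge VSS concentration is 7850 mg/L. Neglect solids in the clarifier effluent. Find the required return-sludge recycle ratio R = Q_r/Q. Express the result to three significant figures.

R ≈ 0.860

Mass balance around the secondary clarifier (neglecting effluent solids): R = X / (X_r − X) = 3630 / (7850 − 3630) = 0.8602.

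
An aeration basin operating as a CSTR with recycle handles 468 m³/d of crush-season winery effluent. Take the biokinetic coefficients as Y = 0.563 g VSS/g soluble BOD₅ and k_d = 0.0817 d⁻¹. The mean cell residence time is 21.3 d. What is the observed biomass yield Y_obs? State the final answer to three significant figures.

The observed yield is Y_obs = Y/(1 + k_d·θ_c) = 0.563 / (1 + 0.0817 × 21.3) = 0.563 / 2.740 = 0.2055 g VSS per g soluble BOD₅ removed.

Y_obs ≈ 0.205 g VSS/g soluble BOD₅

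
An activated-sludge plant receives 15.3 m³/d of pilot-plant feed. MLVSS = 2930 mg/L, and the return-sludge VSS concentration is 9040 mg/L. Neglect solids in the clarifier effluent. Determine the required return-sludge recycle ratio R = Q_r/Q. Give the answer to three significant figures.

R ≈ 0.480

R = Q_r/Q = X/(X_r − X) = 2930 / (9040 − 2930) = 0.4795.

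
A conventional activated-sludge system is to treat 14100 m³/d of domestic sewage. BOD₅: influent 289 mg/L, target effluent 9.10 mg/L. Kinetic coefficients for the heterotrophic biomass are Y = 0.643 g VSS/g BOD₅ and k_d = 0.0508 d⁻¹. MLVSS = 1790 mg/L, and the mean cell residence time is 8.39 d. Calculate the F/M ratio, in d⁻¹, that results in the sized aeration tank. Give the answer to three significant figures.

F/M ≈ 0.273 d⁻¹

Steady-state biomass mass balance: V·X·(1 + k_d·θ_c) = Y·Q·(S₀ − S)·θ_c, so V = 0.643 × 14100 × (289 − 9.10) × 8.39 / [1790 × (1 + 0.0508 × 8.39)] = 2.13×10^7 / 2553 = 8340 m³.
F/M = applied load / biomass = Q·S₀/(V·X) = 14100 × 289 / (8340 × 1790) = 0.2730 d⁻¹.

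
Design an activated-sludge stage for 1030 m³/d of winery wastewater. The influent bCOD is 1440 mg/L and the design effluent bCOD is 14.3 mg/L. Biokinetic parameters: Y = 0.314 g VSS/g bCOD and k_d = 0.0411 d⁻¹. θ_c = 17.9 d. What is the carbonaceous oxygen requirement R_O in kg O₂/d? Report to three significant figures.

Correct the yield for decay: Y_obs = Y/(1 + k_d θ_c) = 0.314 / (1 + 0.0411 × 17.9) = 0.314 / 1.736 = 0.1809.
Substrate removed = Q·(S₀ − S) = 1030 m³/d × (1440 − 14.3) g/m³ = 1.47×10^6 g/d = 1468 kg/d.
P_X = Y_obs·Q·(S₀ − S) = 0.1809 × 1468 = 265.7 kg VSS/d.
R_O = Q·ΔS − 1.42 P_X = 1468 − 377.2 = 1091 kg O₂/d.

R_O ≈ 1090 kg O₂/d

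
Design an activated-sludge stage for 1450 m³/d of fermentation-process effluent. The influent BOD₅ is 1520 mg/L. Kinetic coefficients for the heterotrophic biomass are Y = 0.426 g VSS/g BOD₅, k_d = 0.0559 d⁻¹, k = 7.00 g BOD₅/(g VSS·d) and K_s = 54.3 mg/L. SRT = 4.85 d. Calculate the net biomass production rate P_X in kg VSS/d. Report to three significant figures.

P_X ≈ 736 kg VSS/d

For a completely mixed reactor with recycle the Lawrence–McCarty relation gives S = K_s·(1 + k_d·θ_c) / [θ_c·(Y·k − k_d) − 1] = 54.3 × (1 + 0.0559 × 4.85) / [4.85 × (0.426 × 7.00 − 0.0559) − 1] = 69.02 / 13.19 = 5.232 mg/L.
Correct the yield for decay: Y_obs = Y/(1 + k_d θ_c) = 0.426 / (1 + 0.0559 × 4.85) = 0.426 / 1.271 = 0.3351.
Q·(S₀ − S) = 1450 × (1520 − 5.23) × 10⁻³ = 2196 kg/d removed.
Biomass produced: P_X = Y_obs·Q·ΔS = 0.3351 × 2196 ≈ 736.1 kg VSS/d.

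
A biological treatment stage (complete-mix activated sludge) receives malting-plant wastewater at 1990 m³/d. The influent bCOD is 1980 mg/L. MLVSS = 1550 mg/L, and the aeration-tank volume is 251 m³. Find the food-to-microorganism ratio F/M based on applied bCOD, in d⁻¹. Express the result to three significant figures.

F/M ≈ 10.1 d⁻¹

F/M = Q·S₀ / (V·X) = 1990 × 1980 / (251.0 × 1550) = 10.13 g bCOD·(g VSS·d)⁻¹.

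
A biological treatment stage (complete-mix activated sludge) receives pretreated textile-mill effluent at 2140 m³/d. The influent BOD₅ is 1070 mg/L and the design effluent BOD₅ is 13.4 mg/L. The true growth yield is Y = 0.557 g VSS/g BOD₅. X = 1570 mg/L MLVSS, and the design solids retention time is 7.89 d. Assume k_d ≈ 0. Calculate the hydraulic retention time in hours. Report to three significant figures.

τ ≈ 71.0 h

Biomass mass balance (decay neglected): V·X = Y·Q·(S₀ − S)·θ_c, so V = 0.557 × 2140 × (1070 − 13.4) × 7.89 / 1570 = 6329 m³.
τ = V/Q = 6329/2140 = 2.958 d, or 70.98 h.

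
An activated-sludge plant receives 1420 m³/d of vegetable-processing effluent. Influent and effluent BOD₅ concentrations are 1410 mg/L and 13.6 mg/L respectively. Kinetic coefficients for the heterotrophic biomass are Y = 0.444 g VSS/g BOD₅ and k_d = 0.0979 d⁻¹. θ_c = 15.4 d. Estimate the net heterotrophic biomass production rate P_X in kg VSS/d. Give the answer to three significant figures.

P_X ≈ 351 kg VSS/d

Y_obs = Y / (1 + k_d θ_c) = 0.444 / (1 + 0.0979 × 15.4) = 0.444 / 2.508 = 0.1771.
Substrate removed = Q·(S₀ − S) = 1420 m³/d × (1410 − 13.6) g/m³ = 1.98×10^6 g/d = 1983 kg/d.
So the net sludge growth is P_X = 0.1771 × 1983 = 351.1 kg VSS/d.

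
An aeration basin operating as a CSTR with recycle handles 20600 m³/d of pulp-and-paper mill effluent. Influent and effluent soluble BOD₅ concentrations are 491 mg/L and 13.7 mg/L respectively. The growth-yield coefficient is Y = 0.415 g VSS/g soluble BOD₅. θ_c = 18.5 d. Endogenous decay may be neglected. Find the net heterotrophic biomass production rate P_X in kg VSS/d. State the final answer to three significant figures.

With endogenous decay neglected, the observed yield equals the true yield: Y_obs = Y = 0.415 g VSS/g soluble BOD₅.
ΔS = 491 − 13.7 = 477.3 mg/L, so the substrate removal rate is 20600 × 477.3/1000 = 9832 kg soluble BOD₅/d.
Biomass produced: P_X = Y_obs·Q·ΔS = 0.4150 × 9832 ≈ 4080 kg VSS/d.

P_X ≈ 4080 kg VSS/d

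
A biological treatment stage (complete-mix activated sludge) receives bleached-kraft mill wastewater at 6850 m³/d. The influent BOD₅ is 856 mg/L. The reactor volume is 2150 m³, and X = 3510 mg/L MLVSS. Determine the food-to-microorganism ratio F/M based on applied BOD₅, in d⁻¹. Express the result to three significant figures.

F/M ≈ 0.777 d⁻¹

F/M = Q·S₀ / (V·X) = 6850 × 856 / (2150 × 3510) = 0.7770 g BOD₅·(g VSS·d)⁻¹.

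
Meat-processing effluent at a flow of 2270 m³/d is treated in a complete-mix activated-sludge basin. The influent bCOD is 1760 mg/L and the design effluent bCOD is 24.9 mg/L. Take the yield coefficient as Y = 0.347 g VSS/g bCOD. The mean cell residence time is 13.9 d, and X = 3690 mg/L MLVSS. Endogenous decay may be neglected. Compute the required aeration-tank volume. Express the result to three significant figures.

V ≈ 5150 m³

With k_d = 0 the design equation reduces to V = Y Q (S₀−S) θ_c / X = 0.347 × 2270 × (1760 − 24.9) × 13.9 / 3690 = 5148 m³.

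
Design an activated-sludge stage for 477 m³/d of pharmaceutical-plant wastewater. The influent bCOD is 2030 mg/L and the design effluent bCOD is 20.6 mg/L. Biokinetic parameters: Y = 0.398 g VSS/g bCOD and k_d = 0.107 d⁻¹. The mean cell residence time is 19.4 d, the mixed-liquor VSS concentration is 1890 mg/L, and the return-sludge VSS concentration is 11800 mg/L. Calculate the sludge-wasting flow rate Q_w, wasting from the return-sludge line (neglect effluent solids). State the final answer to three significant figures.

Rearranging the biomass balance for a CMAS with decay, V = Y·Q·ΔS·θ_c / [X·(1+k_d θ_c)] = 0.398 × 477 × (2030 − 20.6) × 19.4 / [1890 × (1 + 0.107 × 19.4)] = 7.4×10^6 / 5813 = 1273 m³.
Wasting from the return line (neglecting effluent solids): Q_w = V·X / (θ_c·X_r) = 1273 × 1890 / (19.4 × 11800) = 10.51 m³/d.

Q_w ≈ 10.5 m³/d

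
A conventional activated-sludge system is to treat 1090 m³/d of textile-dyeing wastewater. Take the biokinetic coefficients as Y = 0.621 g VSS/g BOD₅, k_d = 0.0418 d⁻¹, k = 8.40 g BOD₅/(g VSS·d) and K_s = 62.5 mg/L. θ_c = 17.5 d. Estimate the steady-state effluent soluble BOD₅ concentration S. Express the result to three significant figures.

From the Monod/SRT balance for a CMAS, S = K_s·(1+k_d θ_c)/[θ_c·(Y k − k_d) − 1] = 62.5 × (1 + 0.0418 × 17.5) / [17.5 × (0.621 × 8.40 − 0.0418) − 1] = 108.2 / 89.56 = 1.208 mg/L.

S ≈ 1.21 mg/L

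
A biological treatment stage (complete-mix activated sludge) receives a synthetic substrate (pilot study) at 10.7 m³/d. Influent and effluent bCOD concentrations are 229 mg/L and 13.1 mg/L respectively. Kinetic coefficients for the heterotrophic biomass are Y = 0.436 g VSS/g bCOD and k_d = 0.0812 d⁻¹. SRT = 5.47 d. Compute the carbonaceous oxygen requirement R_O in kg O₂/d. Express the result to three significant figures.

R_O ≈ 1.32 kg O₂/d

Observed yield with endogenous decay: Y_obs = Y / (1 + k_d·θ_c) = 0.436 / (1 + 0.0812 × 5.47) = 0.436 / 1.444 = 0.3019 g VSS/g bCOD.
Mass of bCOD removed per day: Q(S₀ − S) = 10.7 × 215.9 g/m³ = 2.310 kg/d.
Biomass synthesised: P_X = Y_obs × 2.310 = 0.6974 kg VSS/d.
R_O = Q·(S₀ − S) − 1.42·P_X = 2.310 − 1.42 × 0.6974 = 1.320 kg O₂/d.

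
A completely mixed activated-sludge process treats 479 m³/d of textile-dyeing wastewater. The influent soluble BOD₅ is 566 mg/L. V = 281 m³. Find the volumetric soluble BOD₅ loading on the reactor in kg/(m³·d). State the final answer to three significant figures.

L_v ≈ 0.965 kg soluble BOD₅/(m³·d)

L_v = Q S₀ / V = 479 × 566 × 10⁻³ / 281.0 = 0.9648 kg/(m³·d).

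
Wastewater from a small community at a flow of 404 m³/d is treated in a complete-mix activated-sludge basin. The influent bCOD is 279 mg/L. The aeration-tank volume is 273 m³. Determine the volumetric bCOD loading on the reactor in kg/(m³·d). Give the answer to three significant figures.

L_v ≈ 0.413 kg bCOD/(m³·d)

Applied bCOD load per unit volume = Q·S₀/V = (404 × 279/1000)/273.0 = 0.4129 kg bCOD·m⁻³·d⁻¹.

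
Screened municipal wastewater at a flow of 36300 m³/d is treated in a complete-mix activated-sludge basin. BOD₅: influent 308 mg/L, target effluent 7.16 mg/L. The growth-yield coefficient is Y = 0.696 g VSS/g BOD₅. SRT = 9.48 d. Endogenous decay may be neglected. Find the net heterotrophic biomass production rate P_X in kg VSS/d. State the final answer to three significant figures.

With endogenous decay neglected, the observed yield equals the true yield: Y_obs = Y = 0.696 g VSS/g BOD₅.
Q·(S₀ − S) = 36300 × (308 − 7.16) × 10⁻³ = 10920 kg/d removed.
Biomass produced: P_X = Y_obs·Q·ΔS = 0.6960 × 10920 ≈ 7601 kg VSS/d.

P_X ≈ 7600 kg VSS/d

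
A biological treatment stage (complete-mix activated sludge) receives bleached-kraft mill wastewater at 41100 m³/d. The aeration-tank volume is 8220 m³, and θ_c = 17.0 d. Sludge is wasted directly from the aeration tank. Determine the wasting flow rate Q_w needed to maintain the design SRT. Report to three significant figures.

Q_w ≈ 484 m³/d

For wasting at MLVSS concentration, Q_w = V/θ_c = 8220/17.0 = 483.5 m³/d.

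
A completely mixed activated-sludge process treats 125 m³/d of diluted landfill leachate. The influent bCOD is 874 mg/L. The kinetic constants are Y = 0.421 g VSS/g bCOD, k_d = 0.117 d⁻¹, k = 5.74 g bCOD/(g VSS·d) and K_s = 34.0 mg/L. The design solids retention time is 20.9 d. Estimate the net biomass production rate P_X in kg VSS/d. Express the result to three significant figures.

Effluent substrate depends only on kinetics and SRT: S = K_s(1 + k_d θ_c) / [θ_c(Yk − k_d) − 1] = 34.0 × (1 + 0.117 × 20.9) / [20.9 × (0.421 × 5.74 − 0.117) − 1] = 117.1 / 47.06 = 2.489 mg/L.
The observed yield is Y_obs = Y/(1 + k_d·θ_c) = 0.421 / (1 + 0.117 × 20.9) = 0.421 / 3.445 = 0.1222 g VSS per g bCOD removed.
Q·(S₀ − S) = 125 × (874 − 2.49) × 10⁻³ = 108.9 kg/d removed.
So the net sludge growth is P_X = 0.1222 × 108.9 = 13.31 kg VSS/d.

P_X ≈ 13.3 kg VSS/d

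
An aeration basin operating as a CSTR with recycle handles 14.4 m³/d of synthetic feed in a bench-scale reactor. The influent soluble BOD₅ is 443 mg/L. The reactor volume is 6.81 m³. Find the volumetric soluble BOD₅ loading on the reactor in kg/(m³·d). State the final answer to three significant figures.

Applied soluble BOD₅ load per unit volume = Q·S₀/V = (14.4 × 443/1000)/6.810 = 0.9367 kg soluble BOD₅·m⁻³·d⁻¹.

L_v ≈ 0.937 kg soluble BOD₅/(m³·d)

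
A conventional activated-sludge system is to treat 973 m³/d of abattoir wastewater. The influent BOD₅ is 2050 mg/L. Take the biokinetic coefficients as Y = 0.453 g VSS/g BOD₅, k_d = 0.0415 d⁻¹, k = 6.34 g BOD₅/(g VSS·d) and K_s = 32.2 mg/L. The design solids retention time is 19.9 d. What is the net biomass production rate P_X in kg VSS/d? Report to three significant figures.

From the Monod/SRT balance for a CMAS, S = K_s·(1+k_d θ_c)/[θ_c·(Y k − k_d) − 1] = 32.2 × (1 + 0.0415 × 19.9) / [19.9 × (0.453 × 6.34 − 0.0415) − 1] = 58.79 / 55.33 = 1.063 mg/L.
Y_obs = Y / (1 + k_d θ_c) = 0.453 / (1 + 0.0415 × 19.9) = 0.453 / 1.826 = 0.2481.
ΔS = 2050 − 1.06 = 2049 mg/L, so the substrate removal rate is 973 × 2049/1000 = 1994 kg BOD₅/d.
So the net sludge growth is P_X = 0.2481 × 1994 = 494.6 kg VSS/d.

P_X ≈ 495 kg VSS/d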